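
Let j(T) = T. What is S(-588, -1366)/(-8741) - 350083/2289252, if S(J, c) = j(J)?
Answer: -1713995327/20010351732 ≈ -0.085655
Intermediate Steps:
S(J, c) = J
S(-588, -1366)/(-8741) - 350083/2289252 = -588/(-8741) - 350083/2289252 = -588*(-1/8741) - 350083*1/2289252 = 588/8741 - 350083/2289252 = -1713995327/20010351732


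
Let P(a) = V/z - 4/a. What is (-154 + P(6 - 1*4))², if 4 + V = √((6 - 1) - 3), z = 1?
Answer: (160 - √2)² ≈ 25149.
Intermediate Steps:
V = -4 + √2 (V = -4 + √((6 - 1) - 3) = -4 + √(5 - 3) = -4 + √2 ≈ -2.5858)
P(a) = -4 + √2 - 4/a (P(a) = (-4 + √2)/1 - 4/a = (-4 + √2)*1 - 4/a = (-4 + √2) - 4/a = -4 + √2 - 4/a)
(-154 + P(6 - 1*4))² = (-154 + (-4 + √2 - 4/(6 - 1*4)))² = (-154 + (-4 + √2 - 4/(6 - 4)))² = (-154 + (-4 + √2 - 4/2))² = (-154 + (-4 + √2 - 4*½))² = (-154 + (-4 + √2 - 2))² = (-154 + (-6 + √2))² = (-160 + √2)²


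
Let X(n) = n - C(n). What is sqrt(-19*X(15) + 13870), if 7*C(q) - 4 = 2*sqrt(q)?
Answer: sqrt(666197 + 266*sqrt(15))/7 ≈ 116.69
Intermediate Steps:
C(q) = 4/7 + 2*sqrt(q)/7 (C(q) = 4/7 + (2*sqrt(q))/7 = 4/7 + 2*sqrt(q)/7)
X(n) = -4/7 + n - 2*sqrt(n)/7 (X(n) = n - (4/7 + 2*sqrt(n)/7) = n + (-4/7 - 2*sqrt(n)/7) = -4/7 + n - 2*sqrt(n)/7)
sqrt(-19*X(15) + 13870) = sqrt(-19*(-4/7 + 15 - 2*sqrt(15)/7) + 13870) = sqrt(-19*(101/7 - 2*sqrt(15)/7) + 13870) = sqrt((-1919/7 + 38*sqrt(15)/7) + 13870) = sqrt(95171/7 + 38*sqrt(15)/7)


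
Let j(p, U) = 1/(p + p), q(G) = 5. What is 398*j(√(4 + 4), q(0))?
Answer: 199*√2/4 ≈ 70.357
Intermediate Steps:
j(p, U) = 1/(2*p)
398*j(√(4 + 4), q(0)) = 398*(1/(2*(√(4 + 4)))) = 398*(1/(2*(√8))) = 398*(1/(2*((2*√2)))) = 398*((√2/4)/2) = 398*(√2/8) = 199*√2/4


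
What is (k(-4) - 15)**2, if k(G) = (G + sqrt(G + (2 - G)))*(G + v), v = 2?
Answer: 57 + 28*sqrt(2) ≈ 96.598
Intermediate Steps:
k(G) = (2 + G)*(G + sqrt(2)) (k(G) = (G + sqrt(G + (2 - G)))*(G + 2) = (G + sqrt(2))*(2 + G) = (2 + G)*(G + sqrt(2)))
(k(-4) - 15)**2 = (((-4)**2 + 2*(-4) + 2*sqrt(2) - 4*sqrt(2)) - 15)**2 = ((16 - 8 + 2*sqrt(2) - 4*sqrt(2)) - 15)**2 = ((8 - 2*sqrt(2)) - 15)**2 = (-7 - 2*sqrt(2))**2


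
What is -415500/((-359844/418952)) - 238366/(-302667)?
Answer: 4390559117952242/9076075329 ≈ 4.8375e+5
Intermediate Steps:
-415500/((-359844/418952)) - 238366/(-302667) = -415500/((-359844*1/418952)) - 238366*(-1/302667) = -415500/(-89961/104738) + 238366/302667 = -415500*(-104738/89961) + 238366/302667 = 14506213000/29987 + 238366/302667 = 4390559117952242/9076075329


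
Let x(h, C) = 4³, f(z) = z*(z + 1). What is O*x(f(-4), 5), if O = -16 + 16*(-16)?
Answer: -17408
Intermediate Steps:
f(z) = z*(1 + z)
x(h, C) = 64
O = -272 (O = -16 - 256 = -272)
O*x(f(-4), 5) = -272*64 = -17408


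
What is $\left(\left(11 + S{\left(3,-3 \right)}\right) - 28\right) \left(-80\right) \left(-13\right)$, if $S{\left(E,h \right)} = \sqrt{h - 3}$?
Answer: $-17680 + 1040 i \sqrt{6} \approx -17680.0 + 2547.5 i$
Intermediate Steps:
$S{\left(E,h \right)} = \sqrt{-3 + h}$
$\left(\left(11 + S{\left(3,-3 \right)}\right) - 28\right) \left(-80\right) \left(-13\right) = \left(\left(11 + \sqrt{-3 - 3}\right) - 28\right) \left(-80\right) \left(-13\right) = \left(\left(11 + \sqrt{-6}\right) - 28\right) \left(-80\right) \left(-13\right) = \left(\left(11 + i \sqrt{6}\right) - 28\right) \left(-80\right) \left(-13\right) = \left(-17 + i \sqrt{6}\right) \left(-80\right) \left(-13\right) = \left(1360 - 80 i \sqrt{6}\right) \left(-13\right) = -17680 + 1040 i \sqrt{6}$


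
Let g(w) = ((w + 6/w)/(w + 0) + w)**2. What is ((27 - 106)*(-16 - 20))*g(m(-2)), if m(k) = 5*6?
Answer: 1708912279/625 ≈ 2.7343e+6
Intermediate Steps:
m(k) = 30
g(w) = (w + (w + 6/w)/w)**2 (g(w) = ((w + 6/w)/w + w)**2 = (w + (w + 6/w)/w)**2)
((27 - 106)*(-16 - 20))*g(m(-2)) = ((27 - 106)*(-16 - 20))*((6 + 30**2 + 30**3)**2/30**4) = (-79*(-36))*((6 + 900 + 27000)**2/810000) = 2844*((1/810000)*27906**2) = 2844*((1/810000)*778744836) = 2844*(21631801/22500) = 1708912279/625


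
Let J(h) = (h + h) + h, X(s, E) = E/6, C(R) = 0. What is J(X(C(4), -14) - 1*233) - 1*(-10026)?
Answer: 9320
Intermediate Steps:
X(s, E) = E/6 (X(s, E) = E*(1/6) = E/6)
J(h) = 3*h (J(h) = 2*h + h = 3*h)
J(X(C(4), -14) - 1*233) - 1*(-10026) = 3*((1/6)*(-14) - 1*233) - 1*(-10026) = 3*(-7/3 - 233) + 10026 = 3*(-706/3) + 10026 = -706 + 10026 = 9320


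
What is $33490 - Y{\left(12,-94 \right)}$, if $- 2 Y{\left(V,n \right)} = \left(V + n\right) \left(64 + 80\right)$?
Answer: $27586$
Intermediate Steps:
$Y{\left(V,n \right)} = - 72 V - 72 n$ ($Y{\left(V,n \right)} = - \frac{\left(V + n\right) \left(64 + 80\right)}{2} = - \frac{\left(V + n\right) 144}{2} = - \frac{144 V + 144 n}{2} = - 72 V - 72 n$)
$33490 - Y{\left(12,-94 \right)} = 33490 - \left(\left(-72\right) 12 - -6768\right) = 33490 - \left(-864 + 6768\right) = 33490 - 5904 = 27586$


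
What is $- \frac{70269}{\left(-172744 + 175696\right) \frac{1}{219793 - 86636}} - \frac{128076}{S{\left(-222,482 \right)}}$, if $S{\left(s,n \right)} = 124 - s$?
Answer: $- \frac{539639012495}{170232} \approx -3.17 \cdot 10^{6}$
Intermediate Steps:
$- \frac{70269}{\left(-172744 + 175696\right) \frac{1}{219793 - 86636}} - \frac{128076}{S{\left(-222,482 \right)}} = - \frac{70269}{\left(-172744 + 175696\right) \frac{1}{219793 - 86636}} - \frac{128076}{124 - -222} = - \frac{70269}{2952 \cdot \frac{1}{133157}} - \frac{128076}{124 + 222} = - \frac{70269}{2952 \cdot \frac{1}{133157}} - \frac{128076}{346} = - \frac{70269}{\frac{2952}{133157}} - \frac{64038}{173} = \left(-70269\right) \frac{133157}{2952} - \frac{64038}{173} = - \frac{3118936411}{984} - \frac{64038}{173} = - \frac{539639012495}{170232}$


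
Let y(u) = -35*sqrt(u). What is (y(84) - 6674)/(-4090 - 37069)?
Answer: 6674/41159 + 70*sqrt(21)/41159 ≈ 0.16995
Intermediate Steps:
(y(84) - 6674)/(-4090 - 37069) = (-70*sqrt(21) - 6674)/(-4090 - 37069) = (-70*sqrt(21) - 6674)/(-41159) = (-70*sqrt(21) - 6674)*(-1/41159) = (-6674 - 70*sqrt(21))*(-1/41159) = 6674/41159 + 70*sqrt(21)/41159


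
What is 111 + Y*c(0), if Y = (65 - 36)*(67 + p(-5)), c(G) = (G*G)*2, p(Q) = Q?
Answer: 111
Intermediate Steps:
c(G) = 2*G² (c(G) = G²*2 = 2*G²)
Y = 1798 (Y = (65 - 36)*(67 - 5) = 29*62 = 1798)
111 + Y*c(0) = 111 + 1798*(2*0²) = 111 + 1798*(2*0) = 111 + 1798*0 = 111 + 0 = 111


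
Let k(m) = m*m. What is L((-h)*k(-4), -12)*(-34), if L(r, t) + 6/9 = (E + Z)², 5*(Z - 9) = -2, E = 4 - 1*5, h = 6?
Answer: -145588/75 ≈ -1941.2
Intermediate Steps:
E = -1 (E = 4 - 5 = -1)
Z = 43/5 (Z = 9 + (⅕)*(-2) = 9 - ⅖ = 43/5 ≈ 8.6000)
k(m) = m²
L(r, t) = 4282/75 (L(r, t) = -⅔ + (-1 + 43/5)² = -⅔ + (38/5)² = -⅔ + 1444/25 = 4282/75)
L((-h)*k(-4), -12)*(-34) = (4282/75)*(-34) = -145588/75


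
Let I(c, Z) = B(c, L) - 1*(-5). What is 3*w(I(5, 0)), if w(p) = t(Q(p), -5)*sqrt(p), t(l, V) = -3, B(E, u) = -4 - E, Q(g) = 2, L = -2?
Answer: -18*I ≈ -18.0*I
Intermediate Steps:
I(c, Z) = 1 - c (I(c, Z) = (-4 - c) - 1*(-5) = (-4 - c) + 5 = 1 - c)
w(p) = -3*sqrt(p)
3*w(I(5, 0)) = 3*(-3*sqrt(1 - 1*5)) = 3*(-3*sqrt(1 - 5)) = 3*(-6*I) = -18*I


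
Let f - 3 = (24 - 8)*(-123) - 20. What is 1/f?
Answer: -1/1985 ≈ -0.00050378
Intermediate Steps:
f = -1985 (f = 3 + ((24 - 8)*(-123) - 20) = 3 + (16*(-123) - 20) = 3 + (-1968 - 20) = 3 - 1988 = -1985)
1/f = 1/(-1985) = -1/1985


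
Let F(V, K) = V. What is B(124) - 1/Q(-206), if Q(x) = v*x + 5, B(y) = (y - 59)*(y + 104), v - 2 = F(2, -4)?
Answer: 12137581/819 ≈ 14820.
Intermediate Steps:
v = 4 (v = 2 + 2 = 4)
B(y) = (-59 + y)*(104 + y)
Q(x) = 5 + 4*x (Q(x) = 4*x + 5 = 5 + 4*x)
B(124) - 1/Q(-206) = (-6136 + 124**2 + 45*124) - 1/(5 + 4*(-206)) = (-6136 + 15376 + 5580) - 1/(5 - 824) = 14820 - 1/(-819) = 14820 - 1*(-1/819) = 14820 + 1/819 = 12137581/819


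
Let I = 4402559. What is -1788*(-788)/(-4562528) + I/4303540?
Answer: 438229745231/613594429660 ≈ 0.71420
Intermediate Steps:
-1788*(-788)/(-4562528) + I/4303540 = -1788*(-788)/(-4562528) + 4402559/4303540 = 1408944*(-1/4562528) + 4402559*(1/4303540) = -88059/285158 + 4402559/4303540 = 438229745231/613594429660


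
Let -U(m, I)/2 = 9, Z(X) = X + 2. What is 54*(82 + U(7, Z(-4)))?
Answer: 3456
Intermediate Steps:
Z(X) = 2 + X
U(m, I) = -18 (U(m, I) = -2*9 = -18)
54*(82 + U(7, Z(-4))) = 54*(82 - 18) = 54*64 = 3456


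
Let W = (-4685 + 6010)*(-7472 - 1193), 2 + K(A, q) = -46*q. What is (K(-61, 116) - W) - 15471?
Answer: 11460316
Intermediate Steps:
K(A, q) = -2 - 46*q
W = -11481125 (W = 1325*(-8665) = -11481125)
(K(-61, 116) - W) - 15471 = ((-2 - 46*116) - 1*(-11481125)) - 15471 = ((-2 - 5336) + 11481125) - 15471 = (-5338 + 11481125) - 15471 = 11475787 - 15471 = 11460316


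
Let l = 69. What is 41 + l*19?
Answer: 1352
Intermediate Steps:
41 + l*19 = 41 + 69*19 = 41 + 1311 = 1352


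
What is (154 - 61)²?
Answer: 8649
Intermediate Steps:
(154 - 61)² = 93² = 8649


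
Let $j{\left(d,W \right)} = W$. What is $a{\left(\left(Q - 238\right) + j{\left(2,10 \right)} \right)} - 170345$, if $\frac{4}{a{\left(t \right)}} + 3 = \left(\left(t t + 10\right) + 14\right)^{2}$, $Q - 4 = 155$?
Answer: $- \frac{1950128468293}{11448111} \approx -1.7035 \cdot 10^{5}$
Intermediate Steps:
$Q = 159$ ($Q = 4 + 155 = 159$)
$a{\left(t \right)} = \frac{4}{-3 + \left(24 + t^{2}\right)^{2}}$ ($a{\left(t \right)} = \frac{4}{-3 + \left(\left(t t + 10\right) + 14\right)^{2}} = \frac{4}{-3 + \left(\left(t^{2} + 10\right) + 14\right)^{2}} = \frac{4}{-3 + \left(\left(10 + t^{2}\right) + 14\right)^{2}} = \frac{4}{-3 + \left(24 + t^{2}\right)^{2}}$)
$a{\left(\left(Q - 238\right) + j{\left(2,10 \right)} \right)} - 170345 = \frac{4}{-3 + \left(24 + \left(\left(159 - 238\right) + 10\right)^{2}\right)^{2}} - 170345 = \frac{4}{-3 + \left(24 + \left(-79 + 10\right)^{2}\right)^{2}} - 170345 = \frac{4}{-3 + \left(24 + \left(-69\right)^{2}\right)^{2}} - 170345 = \frac{4}{-3 + \left(24 + 4761\right)^{2}} - 170345 = \frac{4}{-3 + 4785^{2}} - 170345 = \frac{4}{-3 + 22896225} - 170345 = \frac{4}{22896222} - 170345 = 4 \cdot \frac{1}{22896222} - 170345 = \frac{2}{11448111} - 170345 = - \frac{1950128468293}{11448111}$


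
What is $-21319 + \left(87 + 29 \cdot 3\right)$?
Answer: $-21145$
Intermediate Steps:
$-21319 + \left(87 + 29 \cdot 3\right) = -21319 + \left(87 + 87\right) = -21319 + 174 = -21145$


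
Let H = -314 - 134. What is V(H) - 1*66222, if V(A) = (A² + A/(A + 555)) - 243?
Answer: 14363125/107 ≈ 1.3423e+5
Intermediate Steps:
H = -448
V(A) = -243 + A² + A/(555 + A) (V(A) = (A² + A/(555 + A)) - 243 = -243 + A² + A/(555 + A))
V(H) - 1*66222 = (-134865 + (-448)³ - 242*(-448) + 555*(-448)²)/(555 - 448) - 1*66222 = (-134865 - 89915392 + 108416 + 555*200704)/107 - 66222 = (-134865 - 89915392 + 108416 + 111390720)/107 - 66222 = (1/107)*21448879 - 66222 = 21448879/107 - 66222 = 14363125/107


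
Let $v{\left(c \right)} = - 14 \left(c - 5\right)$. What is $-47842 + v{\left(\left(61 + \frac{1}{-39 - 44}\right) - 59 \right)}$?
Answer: $- \frac{3967386}{83} \approx -47800.0$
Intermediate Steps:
$v{\left(c \right)} = 70 - 14 c$ ($v{\left(c \right)} = - 14 \left(-5 + c\right) = 70 - 14 c$)
$-47842 + v{\left(\left(61 + \frac{1}{-39 - 44}\right) - 59 \right)} = -47842 + \left(70 - 14 \left(\left(61 + \frac{1}{-39 - 44}\right) - 59\right)\right) = -47842 + \left(70 - 14 \left(\left(61 + \frac{1}{-83}\right) - 59\right)\right) = -47842 + \left(70 - 14 \left(\left(61 - \frac{1}{83}\right) - 59\right)\right) = -47842 + \left(70 - 14 \left(\frac{5062}{83} - 59\right)\right) = -47842 + \left(70 - \frac{2310}{83}\right) = -47842 + \frac{3500}{83} = - \frac{3967386}{83}$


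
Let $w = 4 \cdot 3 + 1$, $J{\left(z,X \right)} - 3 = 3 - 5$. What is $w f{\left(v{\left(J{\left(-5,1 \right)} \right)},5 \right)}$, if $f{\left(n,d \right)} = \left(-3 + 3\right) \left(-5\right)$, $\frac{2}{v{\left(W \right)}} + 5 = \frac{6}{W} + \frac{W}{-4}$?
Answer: $0$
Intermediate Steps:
$J{\left(z,X \right)} = 1$ ($J{\left(z,X \right)} = 3 + \left(3 - 5\right) = 3 - 2 = 1$)
$v{\left(W \right)} = \frac{2}{-5 + \frac{6}{W} - \frac{W}{4}}$ ($v{\left(W \right)} = \frac{2}{-5 + \left(\frac{6}{W} + \frac{W}{-4}\right)} = \frac{2}{-5 + \left(\frac{6}{W} + W \left(- \frac{1}{4}\right)\right)} = \frac{2}{-5 - \left(- \frac{6}{W} + \frac{W}{4}\right)} = \frac{2}{-5 + \frac{6}{W} - \frac{W}{4}}$)
$f{\left(n,d \right)} = 0$ ($f{\left(n,d \right)} = 0 \left(-5\right) = 0$)
$w = 13$ ($w = 12 + 1 = 13$)
$w f{\left(v{\left(J{\left(-5,1 \right)} \right)},5 \right)} = 13 \cdot 0 = 0$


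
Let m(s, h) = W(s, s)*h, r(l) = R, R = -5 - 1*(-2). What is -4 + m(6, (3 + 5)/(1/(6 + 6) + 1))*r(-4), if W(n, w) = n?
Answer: -1780/13 ≈ -136.92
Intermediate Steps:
R = -3 (R = -5 + 2 = -3)
r(l) = -3
m(s, h) = h*s (m(s, h) = s*h = h*s)
-4 + m(6, (3 + 5)/(1/(6 + 6) + 1))*r(-4) = -4 + (((3 + 5)/(1/(6 + 6) + 1))*6)*(-3) = -4 + ((8/(1/12 + 1))*6)*(-3) = -4 + ((8/(13/12))*6)*(-3) = -4 + ((8*(12/13))*6)*(-3) = -4 + ((96/13)*6)*(-3) = -4 + (576/13)*(-3) = -4 - 1728/13 = -1780/13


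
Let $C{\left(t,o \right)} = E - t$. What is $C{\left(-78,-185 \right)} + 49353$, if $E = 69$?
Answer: $49500$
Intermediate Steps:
$C{\left(t,o \right)} = 69 - t$
$C{\left(-78,-185 \right)} + 49353 = \left(69 - -78\right) + 49353 = \left(69 + 78\right) + 49353 = 147 + 49353 = 49500$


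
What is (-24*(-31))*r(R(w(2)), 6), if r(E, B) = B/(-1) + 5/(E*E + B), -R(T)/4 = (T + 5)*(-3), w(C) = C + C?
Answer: -1736372/389 ≈ -4463.7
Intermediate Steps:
w(C) = 2*C
R(T) = 60 + 12*T (R(T) = -4*(T + 5)*(-3) = -4*(5 + T)*(-3) = -4*(-15 - 3*T) = 60 + 12*T)
r(E, B) = -B + 5/(B + E**2) (r(E, B) = B*(-1) + 5/(E**2 + B) = -B + 5/(B + E**2))
(-24*(-31))*r(R(w(2)), 6) = (-24*(-31))*((5 - 1*6**2 - 1*6*(60 + 12*(2*2))**2)/(6 + (60 + 12*(2*2))**2)) = 744*((5 - 1*36 - 1*6*(60 + 12*4)**2)/(6 + (60 + 12*4)**2)) = 744*((5 - 36 - 1*6*(60 + 48)**2)/(6 + (60 + 48)**2)) = 744*((5 - 36 - 1*6*108**2)/(6 + 108**2)) = 744*((5 - 36 - 1*6*11664)/(6 + 11664)) = 744*((5 - 36 - 69984)/11670) = 744*((1/11670)*(-70015)) = 744*(-14003/2334) = -1736372/389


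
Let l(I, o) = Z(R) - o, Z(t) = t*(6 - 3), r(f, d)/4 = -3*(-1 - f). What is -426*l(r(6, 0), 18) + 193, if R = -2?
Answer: 10417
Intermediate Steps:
r(f, d) = 12 + 12*f (r(f, d) = 4*(-3*(-1 - f)) = 4*(3 + 3*f) = 12 + 12*f)
Z(t) = 3*t (Z(t) = t*3 = 3*t)
l(I, o) = -6 - o (l(I, o) = 3*(-2) - o = -6 - o)
-426*l(r(6, 0), 18) + 193 = -426*(-6 - 1*18) + 193 = -426*(-6 - 18) + 193 = -426*(-24) + 193 = 10224 + 193 = 10417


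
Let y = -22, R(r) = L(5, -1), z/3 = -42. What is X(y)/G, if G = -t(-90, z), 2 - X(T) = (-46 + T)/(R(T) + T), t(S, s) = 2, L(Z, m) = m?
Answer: 11/23 ≈ 0.47826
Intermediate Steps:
z = -126 (z = 3*(-42) = -126)
R(r) = -1
X(T) = 2 - (-46 + T)/(-1 + T)
G = -2 (G = -1*2 = -2)
X(y)/G = ((44 - 22)/(-1 - 22))/(-2) = (22/(-23))*(-1/2) = -1/23*22*(-1/2) = -22/23*(-1/2) = 11/23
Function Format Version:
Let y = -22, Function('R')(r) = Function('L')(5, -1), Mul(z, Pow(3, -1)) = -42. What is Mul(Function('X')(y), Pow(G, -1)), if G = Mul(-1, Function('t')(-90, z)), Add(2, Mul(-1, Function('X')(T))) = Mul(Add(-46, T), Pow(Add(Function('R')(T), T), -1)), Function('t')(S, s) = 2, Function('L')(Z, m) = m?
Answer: Rational(11, 23) ≈ 0.47826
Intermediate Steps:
z = -126 (z = Mul(3, -42) = -126)
Function('R')(r) = -1
Function('X')(T) = Add(2, Mul(-1, Pow(Add(-1, T), -1), Add(-46, T))) (Function('X')(T) = Add(2, Mul(-1, Mul(Add(-46, T), Pow(Add(-1, T), -1)))) = Add(2, Mul(-1, Mul(Pow(Add(-1, T), -1), Add(-46, T)))) = Add(2, Mul(-1, Pow(Add(-1, T), -1), Add(-46, T))))
G = -2 (G = Mul(-1, 2) = -2)
Mul(Function('X')(y), Pow(G, -1)) = Mul(Mul(Pow(Add(-1, -22), -1), Add(44, -22)), Pow(-2, -1)) = Mul(Mul(Pow(-23, -1), 22), Rational(-1, 2)) = Mul(Mul(Rational(-1, 23), 22), Rational(-1, 2)) = Mul(Rational(-22, 23), Rational(-1, 2)) = Rational(11, 23)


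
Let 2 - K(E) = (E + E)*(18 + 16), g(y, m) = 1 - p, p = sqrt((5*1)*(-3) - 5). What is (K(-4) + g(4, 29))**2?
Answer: 75605 - 1100*I*sqrt(5) ≈ 75605.0 - 2459.7*I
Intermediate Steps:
p = 2*I*sqrt(5) (p = sqrt(5*(-3) - 5) = sqrt(-15 - 5) = sqrt(-20) = 2*I*sqrt(5) ≈ 4.4721*I)
g(y, m) = 1 - 2*I*sqrt(5)
K(E) = 2 - 68*E (K(E) = 2 - (E + E)*(18 + 16) = 2 - 2*E*34 = 2 - 68*E)
(K(-4) + g(4, 29))**2 = ((2 - 68*(-4)) + (1 - 2*I*sqrt(5)))**2 = ((2 + 272) + (1 - 2*I*sqrt(5)))**2 = (274 + (1 - 2*I*sqrt(5)))**2 = (275 - 2*I*sqrt(5))**2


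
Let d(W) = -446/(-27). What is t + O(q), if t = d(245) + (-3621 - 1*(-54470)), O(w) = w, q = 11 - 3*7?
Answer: 1373099/27 ≈ 50856.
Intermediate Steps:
d(W) = 446/27 (d(W) = -446*(-1/27) = 446/27)
q = -10 (q = 11 - 21 = -10)
t = 1373369/27 (t = 446/27 + (-3621 - 1*(-54470)) = 446/27 + (-3621 + 54470) = 446/27 + 50849 = 1373369/27 ≈ 50866.)
t + O(q) = 1373369/27 - 10 = 1373099/27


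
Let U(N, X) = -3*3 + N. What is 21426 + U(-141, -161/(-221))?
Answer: 21276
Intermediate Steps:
U(N, X) = -9 + N
21426 + U(-141, -161/(-221)) = 21426 + (-9 - 141) = 21426 - 150 = 21276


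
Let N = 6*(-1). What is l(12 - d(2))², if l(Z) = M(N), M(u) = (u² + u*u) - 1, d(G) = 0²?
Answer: 5041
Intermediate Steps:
N = -6
d(G) = 0
M(u) = -1 + 2*u² (M(u) = (u² + u²) - 1 = 2*u² - 1 = -1 + 2*u²)
l(Z) = 71 (l(Z) = -1 + 2*(-6)² = -1 + 2*36 = -1 + 72 = 71)
l(12 - d(2))² = 71² = 5041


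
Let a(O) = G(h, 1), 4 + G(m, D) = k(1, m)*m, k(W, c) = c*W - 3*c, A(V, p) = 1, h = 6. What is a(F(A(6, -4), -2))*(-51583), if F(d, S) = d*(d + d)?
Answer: 3920308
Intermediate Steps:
k(W, c) = -3*c + W*c (k(W, c) = W*c - 3*c = -3*c + W*c)
F(d, S) = 2*d² (F(d, S) = d*(2*d) = 2*d²)
G(m, D) = -4 - 2*m² (G(m, D) = -4 + (m*(-3 + 1))*m = -4 + (m*(-2))*m = -4 + (-2*m)*m = -4 - 2*m²)
a(O) = -76 (a(O) = -4 - 2*6² = -4 - 2*36 = -4 - 72 = -76)
a(F(A(6, -4), -2))*(-51583) = -76*(-51583) = 3920308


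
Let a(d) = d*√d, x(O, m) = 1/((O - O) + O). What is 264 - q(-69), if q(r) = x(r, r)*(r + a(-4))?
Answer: 263 - 8*I/69 ≈ 263.0 - 0.11594*I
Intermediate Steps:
x(O, m) = 1/O (x(O, m) = 1/(0 + O) = 1/O)
a(d) = d^(3/2)
q(r) = (r - 8*I)/r (q(r) = (r + (-4)^(3/2))/r = (r - 8*I)/r)
264 - q(-69) = 264 - (-69 - 8*I)/(-69) = 264 - (-1)*(-69 - 8*I)/69 = 264 - (1 + 8*I/69) = 264 + (-1 - 8*I/69) = 263 - 8*I/69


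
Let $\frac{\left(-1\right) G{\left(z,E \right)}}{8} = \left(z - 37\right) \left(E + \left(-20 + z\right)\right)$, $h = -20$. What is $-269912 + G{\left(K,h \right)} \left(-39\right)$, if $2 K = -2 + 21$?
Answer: $-8222$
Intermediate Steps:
$K = \frac{19}{2}$ ($K = \frac{-2 + 21}{2} = \frac{1}{2} \cdot 19 = \frac{19}{2} \approx 9.5$)
$G{\left(z,E \right)} = - 8 \left(-37 + z\right) \left(-20 + E + z\right)$ ($G{\left(z,E \right)} = - 8 \left(z - 37\right) \left(E + \left(-20 + z\right)\right) = - 8 \left(-37 + z\right) \left(-20 + E + z\right)$)
$-269912 + G{\left(K,h \right)} \left(-39\right) = -269912 + \left(-5920 - 8 \left(\frac{19}{2}\right)^{2} + 296 \left(-20\right) + 456 \cdot \frac{19}{2} - \left(-160\right) \frac{19}{2}\right) \left(-39\right) = -269912 + \left(-5920 - 722 - 5920 + 4332 + 1520\right) \left(-39\right) = -269912 - -261690 = -269912 + 261690 = -8222$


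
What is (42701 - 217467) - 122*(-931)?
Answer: -61184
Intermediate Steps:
(42701 - 217467) - 122*(-931) = -174766 + 113582 = -61184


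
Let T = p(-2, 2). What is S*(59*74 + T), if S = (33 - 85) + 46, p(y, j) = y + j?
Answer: -26196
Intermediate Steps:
p(y, j) = j + y
T = 0 (T = 2 - 2 = 0)
S = -6 (S = -52 + 46 = -6)
S*(59*74 + T) = -6*(59*74 + 0) = -6*(4366 + 0) = -6*4366 = -26196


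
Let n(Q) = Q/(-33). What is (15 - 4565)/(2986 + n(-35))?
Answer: -150150/98573 ≈ -1.5232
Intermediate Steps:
n(Q) = -Q/33 (n(Q) = Q*(-1/33) = -Q/33)
(15 - 4565)/(2986 + n(-35)) = (15 - 4565)/(2986 - 1/33*(-35)) = -4550/(2986 + 35/33) = -4550/98573/33 = -4550*33/98573 = -150150/98573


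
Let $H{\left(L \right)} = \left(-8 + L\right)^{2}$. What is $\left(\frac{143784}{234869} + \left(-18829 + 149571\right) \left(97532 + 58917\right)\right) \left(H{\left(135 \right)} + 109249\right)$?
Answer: $\frac{602330634969039726508}{234869} \approx 2.5645 \cdot 10^{15}$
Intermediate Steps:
$\left(\frac{143784}{234869} + \left(-18829 + 149571\right) \left(97532 + 58917\right)\right) \left(H{\left(135 \right)} + 109249\right) = \left(\frac{143784}{234869} + \left(-18829 + 149571\right) \left(97532 + 58917\right)\right) \left(\left(-8 + 135\right)^{2} + 109249\right) = \left(143784 \cdot \frac{1}{234869} + 130742 \cdot 156449\right) \left(127^{2} + 109249\right) = \left(\frac{143784}{234869} + 20454455158\right) \left(16129 + 109249\right) = \frac{4804117428648086}{234869} \cdot 125378 = \frac{602330634969039726508}{234869}$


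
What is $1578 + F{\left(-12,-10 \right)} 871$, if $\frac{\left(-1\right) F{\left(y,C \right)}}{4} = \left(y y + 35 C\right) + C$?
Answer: $754122$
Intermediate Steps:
$F{\left(y,C \right)} = - 144 C - 4 y^{2}$ ($F{\left(y,C \right)} = - 4 \left(\left(y y + 35 C\right) + C\right) = - 4 \left(\left(y^{2} + 35 C\right) + C\right) = - 4 \left(y^{2} + 36 C\right) = - 144 C - 4 y^{2}$)
$1578 + F{\left(-12,-10 \right)} 871 = 1578 + \left(\left(-144\right) \left(-10\right) - 4 \left(-12\right)^{2}\right) 871 = 1578 + \left(1440 - 576\right) 871 = 1578 + 864 \cdot 871 = 1578 + 752544 = 754122$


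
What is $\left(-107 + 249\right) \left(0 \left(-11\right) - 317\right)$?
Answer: $-45014$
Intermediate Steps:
$\left(-107 + 249\right) \left(0 \left(-11\right) - 317\right) = 142 \left(0 - 317\right) = 142 \left(-317\right) = -45014$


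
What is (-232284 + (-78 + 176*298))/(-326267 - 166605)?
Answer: 89957/246436 ≈ 0.36503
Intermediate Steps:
(-232284 + (-78 + 176*298))/(-326267 - 166605) = (-232284 + (-78 + 52448))/(-492872) = (-232284 + 52370)*(-1/492872) = -179914*(-1/492872) = 89957/246436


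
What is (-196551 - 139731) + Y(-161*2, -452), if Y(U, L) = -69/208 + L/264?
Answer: -2308253677/6864 ≈ -3.3628e+5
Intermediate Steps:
Y(U, L) = -69/208 + L/264 (Y(U, L) = -69*1/208 + L*(1/264) = -69/208 + L/264)
(-196551 - 139731) + Y(-161*2, -452) = (-196551 - 139731) + (-69/208 + (1/264)*(-452)) = -336282 + (-69/208 - 113/66) = -336282 - 14029/6864 = -2308253677/6864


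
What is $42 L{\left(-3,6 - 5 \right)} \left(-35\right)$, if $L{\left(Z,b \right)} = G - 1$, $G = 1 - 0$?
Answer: $0$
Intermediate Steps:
$G = 1$ ($G = 1 + 0 = 1$)
$L{\left(Z,b \right)} = 0$ ($L{\left(Z,b \right)} = 1 - 1 = 0$)
$42 L{\left(-3,6 - 5 \right)} \left(-35\right) = 42 \cdot 0 \left(-35\right) = 0 \left(-35\right) = 0$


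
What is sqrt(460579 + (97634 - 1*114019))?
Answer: sqrt(444194) ≈ 666.48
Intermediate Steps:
sqrt(460579 + (97634 - 1*114019)) = sqrt(460579 + (97634 - 114019)) = sqrt(460579 - 16385) = sqrt(444194)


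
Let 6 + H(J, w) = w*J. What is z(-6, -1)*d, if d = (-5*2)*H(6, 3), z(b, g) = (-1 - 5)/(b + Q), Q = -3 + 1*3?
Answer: -120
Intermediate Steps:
Q = 0 (Q = -3 + 3 = 0)
H(J, w) = -6 + J*w (H(J, w) = -6 + w*J = -6 + J*w)
z(b, g) = -6/b (z(b, g) = (-1 - 5)/(b + 0) = -6/b)
d = -120 (d = (-5*2)*(-6 + 6*3) = -10*(-6 + 18) = -10*12 = -120)
z(-6, -1)*d = -6/(-6)*(-120) = -6*(-⅙)*(-120) = 1*(-120) = -120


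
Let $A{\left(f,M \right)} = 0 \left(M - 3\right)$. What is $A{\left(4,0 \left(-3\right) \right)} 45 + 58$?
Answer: $58$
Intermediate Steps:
$A{\left(f,M \right)} = 0$ ($A{\left(f,M \right)} = 0 \left(-3 + M\right) = 0$)
$A{\left(4,0 \left(-3\right) \right)} 45 + 58 = 0 \cdot 45 + 58 = 0 + 58 = 58$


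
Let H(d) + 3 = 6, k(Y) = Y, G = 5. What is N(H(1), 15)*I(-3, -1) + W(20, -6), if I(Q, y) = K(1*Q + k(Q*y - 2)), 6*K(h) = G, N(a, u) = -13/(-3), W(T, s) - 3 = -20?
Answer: -241/18 ≈ -13.389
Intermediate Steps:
H(d) = 3 (H(d) = -3 + 6 = 3)
W(T, s) = -17 (W(T, s) = 3 - 20 = -17)
N(a, u) = 13/3 (N(a, u) = -13*(-⅓) = 13/3)
K(h) = ⅚ (K(h) = (⅙)*5 = ⅚)
I(Q, y) = ⅚
N(H(1), 15)*I(-3, -1) + W(20, -6) = (13/3)*(⅚) - 17 = 65/18 - 17 = -241/18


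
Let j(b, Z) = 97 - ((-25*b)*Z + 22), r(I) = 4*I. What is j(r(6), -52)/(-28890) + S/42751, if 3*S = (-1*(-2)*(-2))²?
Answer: 88718597/82338426 ≈ 1.0775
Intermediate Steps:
j(b, Z) = 75 + 25*Z*b (j(b, Z) = 97 - (-25*Z*b + 22) = 97 - (22 - 25*Z*b) = 97 + (-22 + 25*Z*b) = 75 + 25*Z*b)
S = 16/3 (S = (-1*(-2)*(-2))²/3 = (2*(-2))²/3 = (⅓)*(-4)² = (⅓)*16 = 16/3 ≈ 5.3333)
j(r(6), -52)/(-28890) + S/42751 = (75 + 25*(-52)*(4*6))/(-28890) + (16/3)/42751 = (75 + 25*(-52)*24)*(-1/28890) + (16/3)*(1/42751) = (75 - 31200)*(-1/28890) + 16/128253 = -31125*(-1/28890) + 16/128253 = 2075/1926 + 16/128253 = 88718597/82338426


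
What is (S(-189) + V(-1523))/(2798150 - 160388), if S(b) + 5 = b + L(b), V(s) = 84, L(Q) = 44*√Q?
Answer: -55/1318881 + 22*I*√21/439627 ≈ -4.1702e-5 + 0.00022932*I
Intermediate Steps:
S(b) = -5 + b + 44*√b (S(b) = -5 + (b + 44*√b) = -5 + b + 44*√b)
(S(-189) + V(-1523))/(2798150 - 160388) = ((-5 - 189 + 44*√(-189)) + 84)/(2798150 - 160388) = ((-5 - 189 + 44*(3*I*√21)) + 84)/2637762 = ((-5 - 189 + 132*I*√21) + 84)*(1/2637762) = ((-194 + 132*I*√21) + 84)*(1/2637762) = (-110 + 132*I*√21)*(1/2637762) = -55/1318881 + 22*I*√21/439627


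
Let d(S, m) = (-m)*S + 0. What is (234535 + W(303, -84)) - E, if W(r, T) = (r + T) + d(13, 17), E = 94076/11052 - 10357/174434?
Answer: 113031718619831/481961142 ≈ 2.3452e+5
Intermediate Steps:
E = 4073896855/481961142 (E = 94076*(1/11052) - 10357*1/174434 = 23519/2763 - 10357/174434 = 4073896855/481961142 ≈ 8.4527)
d(S, m) = -S*m (d(S, m) = -S*m + 0 = -S*m)
W(r, T) = -221 + T + r (W(r, T) = (r + T) - 1*13*17 = (T + r) - 221 = -221 + T + r)
(234535 + W(303, -84)) - E = (234535 + (-221 - 84 + 303)) - 1*4073896855/481961142 = (234535 - 2) - 4073896855/481961142 = 234533 - 4073896855/481961142 = 113031718619831/481961142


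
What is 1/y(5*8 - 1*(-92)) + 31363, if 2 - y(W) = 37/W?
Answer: 7119533/227 ≈ 31364.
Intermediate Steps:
y(W) = 2 - 37/W
1/y(5*8 - 1*(-92)) + 31363 = 1/(2 - 37/(5*8 - 1*(-92))) + 31363 = 1/(2 - 37/(40 + 92)) + 31363 = 1/(2 - 37/132) + 31363 = 1/(227/132) + 31363 = 132/227 + 31363 = 7119533/227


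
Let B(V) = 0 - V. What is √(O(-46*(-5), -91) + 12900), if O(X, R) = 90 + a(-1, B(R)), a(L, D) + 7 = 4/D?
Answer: 3*√11945843/91 ≈ 113.94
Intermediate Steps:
B(V) = -V
a(L, D) = -7 + 4/D
O(X, R) = 83 - 4/R (O(X, R) = 90 + (-7 + 4/((-R))) = 90 + (-7 + 4*(-1/R)) = 90 + (-7 - 4/R) = 83 - 4/R)
√(O(-46*(-5), -91) + 12900) = √((83 - 4/(-91)) + 12900) = √((83 - 4*(-1/91)) + 12900) = √((83 + 4/91) + 12900) = √(7557/91 + 12900) = √(1181457/91) = 3*√11945843/91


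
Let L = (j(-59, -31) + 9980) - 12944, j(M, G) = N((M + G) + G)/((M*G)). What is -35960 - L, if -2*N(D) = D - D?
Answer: -32996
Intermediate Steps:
N(D) = 0 (N(D) = -(D - D)/2 = -½*0 = 0)
j(M, G) = 0 (j(M, G) = 0/((M*G)) = 0/((G*M)) = 0*(1/(G*M)) = 0)
L = -2964 (L = (0 + 9980) - 12944 = 9980 - 12944 = -2964)
-35960 - L = -35960 - 1*(-2964) = -35960 + 2964 = -32996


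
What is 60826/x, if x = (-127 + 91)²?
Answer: 30413/648 ≈ 46.934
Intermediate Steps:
x = 1296 (x = (-36)² = 1296)
60826/x = 60826/1296 = 60826*(1/1296) = 30413/648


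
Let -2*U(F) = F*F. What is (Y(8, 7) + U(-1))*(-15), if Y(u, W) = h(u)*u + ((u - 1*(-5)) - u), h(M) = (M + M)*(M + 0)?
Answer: -30855/2 ≈ -15428.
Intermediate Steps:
U(F) = -F**2/2 (U(F) = -F*F/2 = -F**2/2)
h(M) = 2*M**2 (h(M) = (2*M)*M = 2*M**2)
Y(u, W) = 5 + 2*u**3 (Y(u, W) = (2*u**2)*u + ((u - 1*(-5)) - u) = 2*u**3 + ((u + 5) - u) = 2*u**3 + ((5 + u) - u) = 2*u**3 + 5 = 5 + 2*u**3)
(Y(8, 7) + U(-1))*(-15) = ((5 + 2*8**3) - 1/2*(-1)**2)*(-15) = ((5 + 2*512) - 1/2*1)*(-15) = ((5 + 1024) - 1/2)*(-15) = (1029 - 1/2)*(-15) = (2057/2)*(-15) = -30855/2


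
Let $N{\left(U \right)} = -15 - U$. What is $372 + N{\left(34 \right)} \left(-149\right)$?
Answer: $7673$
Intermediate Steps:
$372 + N{\left(34 \right)} \left(-149\right) = 372 + \left(-15 - 34\right) \left(-149\right) = 372 - -7301 = 372 + 7301 = 7673$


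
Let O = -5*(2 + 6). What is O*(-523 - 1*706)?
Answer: 49160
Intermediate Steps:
O = -40 (O = -5*8 = -40)
O*(-523 - 1*706) = -40*(-523 - 1*706) = -40*(-523 - 706) = -40*(-1229) = 49160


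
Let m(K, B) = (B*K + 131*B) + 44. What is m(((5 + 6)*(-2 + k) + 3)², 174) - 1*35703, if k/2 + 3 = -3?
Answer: 3954509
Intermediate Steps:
k = -12 (k = -6 + 2*(-3) = -6 - 6 = -12)
m(K, B) = 44 + 131*B + B*K (m(K, B) = (131*B + B*K) + 44 = 44 + 131*B + B*K)
m(((5 + 6)*(-2 + k) + 3)², 174) - 1*35703 = (44 + 131*174 + 174*((5 + 6)*(-2 - 12) + 3)²) - 1*35703 = (44 + 22794 + 174*(11*(-14) + 3)²) - 35703 = (44 + 22794 + 174*(-154 + 3)²) - 35703 = (44 + 22794 + 174*(-151)²) - 35703 = (44 + 22794 + 174*22801) - 35703 = (44 + 22794 + 3967374) - 35703 = 3990212 - 35703 = 3954509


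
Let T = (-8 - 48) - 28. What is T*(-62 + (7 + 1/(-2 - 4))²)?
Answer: 3857/3 ≈ 1285.7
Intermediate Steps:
T = -84 (T = -56 - 28 = -84)
T*(-62 + (7 + 1/(-2 - 4))²) = -84*(-62 + (7 + 1/(-2 - 4))²) = -84*(-62 + (7 + 1/(-6))²) = -84*(-62 + (7 - ⅙)²) = -84*(-62 + (41/6)²) = -84*(-62 + 1681/36) = -84*(-551/36) = 3857/3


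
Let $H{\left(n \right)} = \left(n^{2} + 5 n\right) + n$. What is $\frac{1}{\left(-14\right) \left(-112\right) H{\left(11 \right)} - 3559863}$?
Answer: $- \frac{1}{3266647} \approx -3.0612 \cdot 10^{-7}$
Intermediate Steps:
$H{\left(n \right)} = n^{2} + 6 n$
$\frac{1}{\left(-14\right) \left(-112\right) H{\left(11 \right)} - 3559863} = \frac{1}{\left(-14\right) \left(-112\right) 11 \left(6 + 11\right) - 3559863} = \frac{1}{1568 \cdot 11 \cdot 17 + \left(-4808408 + 1248545\right)} = \frac{1}{1568 \cdot 187 - 3559863} = \frac{1}{293216 - 3559863} = \frac{1}{-3266647} = - \frac{1}{3266647}$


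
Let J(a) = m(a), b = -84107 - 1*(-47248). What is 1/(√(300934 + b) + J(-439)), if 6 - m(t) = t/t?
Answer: -1/52810 + √10563/52810 ≈ 0.0019272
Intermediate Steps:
m(t) = 5 (m(t) = 6 - t/t = 6 - 1*1 = 6 - 1 = 5)
b = -36859 (b = -84107 + 47248 = -36859)
J(a) = 5
1/(√(300934 + b) + J(-439)) = 1/(√(300934 - 36859) + 5) = 1/(√264075 + 5) = 1/(5*√10563 + 5) = 1/(5 + 5*√10563)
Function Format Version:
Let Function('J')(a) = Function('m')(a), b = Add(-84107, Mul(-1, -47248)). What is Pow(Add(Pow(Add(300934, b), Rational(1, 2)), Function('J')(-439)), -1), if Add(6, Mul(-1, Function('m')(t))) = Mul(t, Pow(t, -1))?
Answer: Add(Rational(-1, 52810), Mul(Rational(1, 52810), Pow(10563, Rational(1, 2)))) ≈ 0.0019272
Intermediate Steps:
Function('m')(t) = 5 (Function('m')(t) = Add(6, Mul(-1, Mul(t, Pow(t, -1)))) = Add(6, Mul(-1, 1)) = Add(6, -1) = 5)
b = -36859 (b = Add(-84107, 47248) = -36859)
Function('J')(a) = 5
Pow(Add(Pow(Add(300934, b), Rational(1, 2)), Function('J')(-439)), -1) = Pow(Add(Pow(Add(300934, -36859), Rational(1, 2)), 5), -1) = Pow(Add(Pow(264075, Rational(1, 2)), 5), -1) = Pow(Add(Mul(5, Pow(10563, Rational(1, 2))), 5), -1) = Pow(Add(5, Mul(5, Pow(10563, Rational(1, 2)))), -1)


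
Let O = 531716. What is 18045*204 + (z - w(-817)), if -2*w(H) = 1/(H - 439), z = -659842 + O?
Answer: 8925271647/2512 ≈ 3.5531e+6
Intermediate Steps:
z = -128126 (z = -659842 + 531716 = -128126)
w(H) = -1/(2*(-439 + H)) (w(H) = -1/(2*(H - 439)) = -1/(2*(-439 + H)))
18045*204 + (z - w(-817)) = 18045*204 + (-128126 - (-1)/(-878 + 2*(-817))) = 3681180 + (-128126 - (-1)/(-878 - 1634)) = 3681180 + (-128126 - (-1)/(-2512)) = 3681180 + (-128126 - (-1)*(-1)/2512) = 3681180 + (-128126 - 1*1/2512) = 3681180 + (-128126 - 1/2512) = 3681180 - 321852513/2512 = 8925271647/2512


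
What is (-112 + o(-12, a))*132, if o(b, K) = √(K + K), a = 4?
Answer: -14784 + 264*√2 ≈ -14411.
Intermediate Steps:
o(b, K) = √2*√K (o(b, K) = √(2*K) = √2*√K)
(-112 + o(-12, a))*132 = (-112 + √2*√4)*132 = (-112 + √2*2)*132 = (-112 + 2*√2)*132 = -14784 + 264*√2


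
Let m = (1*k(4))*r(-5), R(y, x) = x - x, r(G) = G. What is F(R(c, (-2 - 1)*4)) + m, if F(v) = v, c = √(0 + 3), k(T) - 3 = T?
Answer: -35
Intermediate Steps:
k(T) = 3 + T
c = √3 ≈ 1.7320
R(y, x) = 0
m = -35 (m = (1*(3 + 4))*(-5) = (1*7)*(-5) = 7*(-5) = -35)
F(R(c, (-2 - 1)*4)) + m = 0 - 35 = -35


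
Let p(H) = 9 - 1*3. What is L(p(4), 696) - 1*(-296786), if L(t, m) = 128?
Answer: 296914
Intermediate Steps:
p(H) = 6 (p(H) = 9 - 3 = 6)
L(p(4), 696) - 1*(-296786) = 128 - 1*(-296786) = 128 + 296786 = 296914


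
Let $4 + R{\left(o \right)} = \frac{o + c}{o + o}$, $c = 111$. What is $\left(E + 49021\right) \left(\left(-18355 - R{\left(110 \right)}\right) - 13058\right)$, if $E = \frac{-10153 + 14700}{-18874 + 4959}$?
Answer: $- \frac{1178401185634067}{765325} \approx -1.5397 \cdot 10^{9}$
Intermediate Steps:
$E = - \frac{4547}{13915}$ ($E = \frac{4547}{-13915} = 4547 \left(- \frac{1}{13915}\right) = - \frac{4547}{13915} \approx -0.32677$)
$R{\left(o \right)} = -4 + \frac{111 + o}{2 o}$ ($R{\left(o \right)} = -4 + \frac{o + 111}{o + o} = -4 + \frac{111 + o}{2 o}$)
$\left(E + 49021\right) \left(\left(-18355 - R{\left(110 \right)}\right) - 13058\right) = \left(- \frac{4547}{13915} + 49021\right) \left(\left(-18355 - \frac{111 - 770}{2 \cdot 110}\right) - 13058\right) = \frac{682122668 \left(\left(-18355 - \frac{1}{2} \cdot \frac{1}{110} \left(111 - 770\right)\right) - 13058\right)}{13915} = \frac{682122668 \left(\left(-18355 - \frac{1}{2} \cdot \frac{1}{110} \left(-659\right)\right) - 13058\right)}{13915} = \frac{682122668 \left(\left(-18355 - - \frac{659}{220}\right) - 13058\right)}{13915} = \frac{682122668 \left(\left(-18355 + \frac{659}{220}\right) - 13058\right)}{13915} = \frac{682122668 \left(- \frac{4037441}{220} - 13058\right)}{13915} = \frac{682122668}{13915} \left(- \frac{6910201}{220}\right) = - \frac{1178401185634067}{765325}$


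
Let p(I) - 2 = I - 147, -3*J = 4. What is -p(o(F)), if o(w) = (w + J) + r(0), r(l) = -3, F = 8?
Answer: 424/3 ≈ 141.33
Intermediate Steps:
J = -4/3 (J = -⅓*4 = -4/3 ≈ -1.3333)
o(w) = -13/3 + w (o(w) = (w - 4/3) - 3 = (-4/3 + w) - 3 = -13/3 + w)
p(I) = -145 + I (p(I) = 2 + (I - 147) = 2 + (-147 + I) = -145 + I)
-p(o(F)) = -(-145 + (-13/3 + 8)) = -(-145 + 11/3) = -1*(-424/3) = 424/3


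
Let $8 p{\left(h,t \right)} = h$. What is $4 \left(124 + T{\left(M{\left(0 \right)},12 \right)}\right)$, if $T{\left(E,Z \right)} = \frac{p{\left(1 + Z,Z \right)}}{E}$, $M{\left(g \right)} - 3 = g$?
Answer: $\frac{2989}{6} \approx 498.17$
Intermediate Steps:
$p{\left(h,t \right)} = \frac{h}{8}$
$M{\left(g \right)} = 3 + g$
$T{\left(E,Z \right)} = \frac{\frac{1}{8} + \frac{Z}{8}}{E}$ ($T{\left(E,Z \right)} = \frac{\frac{1}{8} \left(1 + Z\right)}{E} = \frac{\frac{1}{8} + \frac{Z}{8}}{E}$)
$4 \left(124 + T{\left(M{\left(0 \right)},12 \right)}\right) = 4 \left(124 + \frac{1 + 12}{8 \left(3 + 0\right)}\right) = 4 \left(124 + \frac{1}{8} \cdot \frac{1}{3} \cdot 13\right) = 4 \left(124 + \frac{13}{24}\right) = 4 \cdot \frac{2989}{24} = \frac{2989}{6}$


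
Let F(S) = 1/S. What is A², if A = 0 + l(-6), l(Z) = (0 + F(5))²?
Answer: 1/625 ≈ 0.0016000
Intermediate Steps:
l(Z) = 1/25 (l(Z) = (0 + 1/5)² = (0 + ⅕)² = (⅕)² = 1/25)
A = 1/25 (A = 0 + 1/25 = 1/25 ≈ 0.040000)
A² = (1/25)² = 1/625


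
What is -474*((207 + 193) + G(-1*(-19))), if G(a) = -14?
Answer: -182964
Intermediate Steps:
-474*((207 + 193) + G(-1*(-19))) = -474*((207 + 193) - 14) = -474*(400 - 14) = -474*386 = -182964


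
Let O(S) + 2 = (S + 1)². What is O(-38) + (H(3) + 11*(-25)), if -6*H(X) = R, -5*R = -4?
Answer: 16378/15 ≈ 1091.9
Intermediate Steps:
R = ⅘ (R = -⅕*(-4) = ⅘ ≈ 0.80000)
H(X) = -2/15 (H(X) = -⅙*⅘ = -2/15)
O(S) = -2 + (1 + S)² (O(S) = -2 + (S + 1)² = -2 + (1 + S)²)
O(-38) + (H(3) + 11*(-25)) = (-2 + (1 - 38)²) + (-2/15 + 11*(-25)) = (-2 + (-37)²) + (-2/15 - 275) = (-2 + 1369) - 4127/15 = 1367 - 4127/15 = 16378/15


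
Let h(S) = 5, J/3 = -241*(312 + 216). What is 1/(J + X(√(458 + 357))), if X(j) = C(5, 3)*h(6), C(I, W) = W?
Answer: -1/381729 ≈ -2.6197e-6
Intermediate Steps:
J = -381744 (J = 3*(-241*(312 + 216)) = 3*(-241*528) = 3*(-127248) = -381744)
X(j) = 15 (X(j) = 3*5 = 15)
1/(J + X(√(458 + 357))) = 1/(-381744 + 15) = 1/(-381729) = -1/381729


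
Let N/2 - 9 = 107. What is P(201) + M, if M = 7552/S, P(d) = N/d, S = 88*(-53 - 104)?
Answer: 210920/347127 ≈ 0.60762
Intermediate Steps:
N = 232 (N = 18 + 2*107 = 18 + 214 = 232)
S = -13816 (S = 88*(-157) = -13816)
P(d) = 232/d
M = -944/1727 (M = 7552/(-13816) = 7552*(-1/13816) = -944/1727 ≈ -0.54661)
P(201) + M = 232/201 - 944/1727 = 210920/347127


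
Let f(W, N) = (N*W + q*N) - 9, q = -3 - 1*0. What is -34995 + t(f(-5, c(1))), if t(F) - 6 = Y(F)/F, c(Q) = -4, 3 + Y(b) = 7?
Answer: -804743/23 ≈ -34989.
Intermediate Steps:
q = -3 (q = -3 + 0 = -3)
Y(b) = 4 (Y(b) = -3 + 7 = 4)
f(W, N) = -9 - 3*N + N*W (f(W, N) = (N*W - 3*N) - 9 = (-3*N + N*W) - 9 = -9 - 3*N + N*W)
t(F) = 6 + 4/F
-34995 + t(f(-5, c(1))) = -34995 + (6 + 4/(-9 - 3*(-4) - 4*(-5))) = -34995 + (6 + 4/(-9 + 12 + 20)) = -34995 + (6 + 4/23) = -34995 + 142/23 = -804743/23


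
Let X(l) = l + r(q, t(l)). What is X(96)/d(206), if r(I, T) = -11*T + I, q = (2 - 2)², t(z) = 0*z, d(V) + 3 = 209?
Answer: 48/103 ≈ 0.46602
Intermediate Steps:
d(V) = 206 (d(V) = -3 + 209 = 206)
t(z) = 0
q = 0 (q = 0² = 0)
r(I, T) = I - 11*T
X(l) = l (X(l) = l + (0 - 11*0) = l + (0 + 0) = l + 0 = l)
X(96)/d(206) = 96/206 = 96*(1/206) = 48/103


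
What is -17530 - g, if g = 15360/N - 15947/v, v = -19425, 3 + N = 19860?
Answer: -60921852539/3474975 ≈ -17532.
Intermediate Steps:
N = 19857 (N = -3 + 19860 = 19857)
g = 5540789/3474975 (g = 15360/19857 - 15947/(-19425) = 15360*(1/19857) - 15947*(-1/19425) = 5120/6619 + 431/525 = 5540789/3474975 ≈ 1.5945)
-17530 - g = -17530 - 1*5540789/3474975 = -17530 - 5540789/3474975 = -60921852539/3474975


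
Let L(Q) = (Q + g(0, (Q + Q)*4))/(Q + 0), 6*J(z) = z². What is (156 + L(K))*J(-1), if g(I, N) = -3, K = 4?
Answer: 625/24 ≈ 26.042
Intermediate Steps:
J(z) = z²/6
L(Q) = (-3 + Q)/Q (L(Q) = (Q - 3)/(Q + 0) = (-3 + Q)/Q)
(156 + L(K))*J(-1) = (156 + (-3 + 4)/4)*((⅙)*(-1)²) = (156 + (¼)*1)*((⅙)*1) = (156 + ¼)*(⅙) = (625/4)*(⅙) = 625/24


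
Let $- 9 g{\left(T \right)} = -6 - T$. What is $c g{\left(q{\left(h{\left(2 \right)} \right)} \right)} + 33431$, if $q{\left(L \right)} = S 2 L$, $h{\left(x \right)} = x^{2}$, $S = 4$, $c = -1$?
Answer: $\frac{300841}{9} \approx 33427.0$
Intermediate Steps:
$q{\left(L \right)} = 8 L$ ($q{\left(L \right)} = 4 \cdot 2 L = 8 L$)
$g{\left(T \right)} = \frac{2}{3} + \frac{T}{9}$ ($g{\left(T \right)} = - \frac{-6 - T}{9} = \frac{2}{3} + \frac{T}{9}$)
$c g{\left(q{\left(h{\left(2 \right)} \right)} \right)} + 33431 = - (\frac{2}{3} + \frac{8 \cdot 2^{2}}{9}) + 33431 = - (\frac{2}{3} + \frac{8 \cdot 4}{9}) + 33431 = - (\frac{2}{3} + \frac{1}{9} \cdot 32) + 33431 = - (\frac{2}{3} + \frac{32}{9}) + 33431 = \left(-1\right) \frac{38}{9} + 33431 = - \frac{38}{9} + 33431 = \frac{300841}{9}$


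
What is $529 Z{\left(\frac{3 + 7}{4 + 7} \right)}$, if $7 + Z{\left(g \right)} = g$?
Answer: $- \frac{35443}{11} \approx -3222.1$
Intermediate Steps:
$Z{\left(g \right)} = -7 + g$
$529 Z{\left(\frac{3 + 7}{4 + 7} \right)} = 529 \left(-7 + \frac{3 + 7}{4 + 7}\right) = 529 \left(-7 + \frac{10}{11}\right) = 529 \left(- \frac{67}{11}\right) = - \frac{35443}{11}$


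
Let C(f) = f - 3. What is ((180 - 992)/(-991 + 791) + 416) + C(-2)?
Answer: 20753/50 ≈ 415.06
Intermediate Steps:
C(f) = -3 + f
((180 - 992)/(-991 + 791) + 416) + C(-2) = ((180 - 992)/(-991 + 791) + 416) + (-3 - 2) = (-812/(-200) + 416) - 5 = (-812*(-1/200) + 416) - 5 = (203/50 + 416) - 5 = 21003/50 - 5 = 20753/50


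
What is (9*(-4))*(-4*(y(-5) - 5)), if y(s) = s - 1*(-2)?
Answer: -1152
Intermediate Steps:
y(s) = 2 + s (y(s) = s + 2 = 2 + s)
(9*(-4))*(-4*(y(-5) - 5)) = (9*(-4))*(-4*((2 - 5) - 5)) = -(-144)*(-3 - 5) = -(-144)*(-8) = -36*32 = -1152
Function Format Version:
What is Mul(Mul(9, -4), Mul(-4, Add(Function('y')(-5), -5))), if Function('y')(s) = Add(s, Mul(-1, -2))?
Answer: -1152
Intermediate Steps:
Function('y')(s) = Add(2, s) (Function('y')(s) = Add(s, 2) = Add(2, s))
Mul(Mul(9, -4), Mul(-4, Add(Function('y')(-5), -5))) = Mul(Mul(9, -4), Mul(-4, Add(Add(2, -5), -5))) = Mul(-36, Mul(-4, Add(-3, -5))) = Mul(-36, Mul(-4, -8)) = Mul(-36, 32) = -1152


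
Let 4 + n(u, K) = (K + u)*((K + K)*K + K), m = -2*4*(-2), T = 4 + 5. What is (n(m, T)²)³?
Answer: 6069842589352832529121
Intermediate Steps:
T = 9
m = 16 (m = -8*(-2) = 16)
n(u, K) = -4 + (K + u)*(K + 2*K²) (n(u, K) = -4 + (K + u)*((K + K)*K + K) = -4 + (K + u)*((2*K)*K + K) = -4 + (K + u)*(2*K² + K) = -4 + (K + u)*(K + 2*K²))
(n(m, T)²)³ = ((-4 + 9² + 2*9³ + 9*16 + 2*16*9²)²)³ = ((-4 + 81 + 2*729 + 144 + 2*16*81)²)³ = ((-4 + 81 + 1458 + 144 + 2592)²)³ = (4271²)³ = 18241441³ = 6069842589352832529121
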